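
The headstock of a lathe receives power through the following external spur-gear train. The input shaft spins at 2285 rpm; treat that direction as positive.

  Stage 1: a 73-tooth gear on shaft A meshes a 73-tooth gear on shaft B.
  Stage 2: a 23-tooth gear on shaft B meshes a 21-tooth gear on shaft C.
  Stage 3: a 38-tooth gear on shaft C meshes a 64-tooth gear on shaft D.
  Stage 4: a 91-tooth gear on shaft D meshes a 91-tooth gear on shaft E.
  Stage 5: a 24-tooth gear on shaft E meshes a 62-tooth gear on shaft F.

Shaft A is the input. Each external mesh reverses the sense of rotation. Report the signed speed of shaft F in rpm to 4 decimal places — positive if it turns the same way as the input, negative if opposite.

Stage 1 [73T→73T]: ω = 2285.0000×73/73 = 2285.0000 rpm, dir flips to −; running = −2285.0000
Stage 2 [23T→21T]: ω = 2285.0000×23/21 = 2502.6190 rpm, dir flips to +; running = +2502.6190
Stage 3 [38T→64T]: ω = 2502.6190×38/64 = 1485.9301 rpm, dir flips to −; running = −1485.9301
Stage 4 [91T→91T]: ω = 1485.9301×91/91 = 1485.9301 rpm, dir flips to +; running = +1485.9301
Stage 5 [24T→62T]: ω = 1485.9301×24/62 = 575.1987 rpm, dir flips to −; running = −575.1987

-575.1987 rpm (opposite to input, |ω| = 575.1987 rpm)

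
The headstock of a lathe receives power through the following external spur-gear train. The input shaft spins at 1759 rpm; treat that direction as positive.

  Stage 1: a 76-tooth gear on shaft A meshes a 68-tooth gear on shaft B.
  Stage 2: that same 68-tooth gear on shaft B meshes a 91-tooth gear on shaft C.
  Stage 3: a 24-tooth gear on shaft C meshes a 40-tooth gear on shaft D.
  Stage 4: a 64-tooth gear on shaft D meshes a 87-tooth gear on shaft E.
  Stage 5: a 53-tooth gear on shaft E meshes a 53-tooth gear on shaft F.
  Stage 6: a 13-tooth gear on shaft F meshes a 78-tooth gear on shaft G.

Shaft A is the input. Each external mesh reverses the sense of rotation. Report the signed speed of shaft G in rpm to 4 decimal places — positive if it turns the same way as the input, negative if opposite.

+108.0684 rpm (same as input, |ω| = 108.0684 rpm)

Stage 1 [76T→68T]: ω = 1759.0000×76/68 = 1965.9412 rpm, dir flips to −; running = −1965.9412
Stage 2 [68T→91T]: ω = 1965.9412×68/91 = 1469.0549 rpm, dir flips to +; running = +1469.0549
Stage 3 [24T→40T]: ω = 1469.0549×24/40 = 881.4330 rpm, dir flips to −; running = −881.4330
Stage 4 [64T→87T]: ω = 881.4330×64/87 = 648.4105 rpm, dir flips to +; running = +648.4105
Stage 5 [53T→53T]: ω = 648.4105×53/53 = 648.4105 rpm, dir flips to −; running = −648.4105
Stage 6 [13T→78T]: ω = 648.4105×13/78 = 108.0684 rpm, dir flips to +; running = +108.0684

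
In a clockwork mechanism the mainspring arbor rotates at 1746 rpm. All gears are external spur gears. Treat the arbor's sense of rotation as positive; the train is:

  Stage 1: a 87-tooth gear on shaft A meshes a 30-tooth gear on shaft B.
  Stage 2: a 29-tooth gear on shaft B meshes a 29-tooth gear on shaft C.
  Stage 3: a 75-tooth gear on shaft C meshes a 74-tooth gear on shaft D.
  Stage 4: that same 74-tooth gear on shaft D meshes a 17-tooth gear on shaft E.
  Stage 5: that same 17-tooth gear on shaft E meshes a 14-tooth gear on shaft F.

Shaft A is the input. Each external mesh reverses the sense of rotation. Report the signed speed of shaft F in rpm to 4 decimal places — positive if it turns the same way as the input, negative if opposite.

Stage 1 [87T→30T]: ω = 1746.0000×87/30 = 5063.4000 rpm, dir flips to −; running = −5063.4000
Stage 2 [29T→29T]: ω = 5063.4000×29/29 = 5063.4000 rpm, dir flips to +; running = +5063.4000
Stage 3 [75T→74T]: ω = 5063.4000×75/74 = 5131.8243 rpm, dir flips to −; running = −5131.8243
Stage 4 [74T→17T]: ω = 5131.8243×74/17 = 22338.5294 rpm, dir flips to +; running = +22338.5294
Stage 5 [17T→14T]: ω = 22338.5294×17/14 = 27125.3571 rpm, dir flips to −; running = −27125.3571

-27125.3571 rpm (opposite to input, |ω| = 27125.3571 rpm)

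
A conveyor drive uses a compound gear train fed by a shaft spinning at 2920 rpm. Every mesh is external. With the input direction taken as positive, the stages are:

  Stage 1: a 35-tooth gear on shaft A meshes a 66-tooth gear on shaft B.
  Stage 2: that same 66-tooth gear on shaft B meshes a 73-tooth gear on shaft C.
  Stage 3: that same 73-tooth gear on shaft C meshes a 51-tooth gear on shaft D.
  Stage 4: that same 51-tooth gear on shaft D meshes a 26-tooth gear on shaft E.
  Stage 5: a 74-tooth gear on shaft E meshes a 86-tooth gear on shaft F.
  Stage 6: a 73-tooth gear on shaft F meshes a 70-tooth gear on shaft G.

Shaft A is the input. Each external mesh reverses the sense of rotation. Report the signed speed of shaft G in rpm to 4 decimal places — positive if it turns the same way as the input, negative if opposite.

Stage 1 [35T→66T]: ω = 2920.0000×35/66 = 1548.4848 rpm, dir flips to −; running = −1548.4848
Stage 2 [66T→73T]: ω = 1548.4848×66/73 = 1400.0000 rpm, dir flips to +; running = +1400.0000
Stage 3 [73T→51T]: ω = 1400.0000×73/51 = 2003.9216 rpm, dir flips to −; running = −2003.9216
Stage 4 [51T→26T]: ω = 2003.9216×51/26 = 3930.7692 rpm, dir flips to +; running = +3930.7692
Stage 5 [74T→86T]: ω = 3930.7692×74/86 = 3382.2898 rpm, dir flips to −; running = −3382.2898
Stage 6 [73T→70T]: ω = 3382.2898×73/70 = 3527.2451 rpm, dir flips to +; running = +3527.2451

+3527.2451 rpm (same as input, |ω| = 3527.2451 rpm)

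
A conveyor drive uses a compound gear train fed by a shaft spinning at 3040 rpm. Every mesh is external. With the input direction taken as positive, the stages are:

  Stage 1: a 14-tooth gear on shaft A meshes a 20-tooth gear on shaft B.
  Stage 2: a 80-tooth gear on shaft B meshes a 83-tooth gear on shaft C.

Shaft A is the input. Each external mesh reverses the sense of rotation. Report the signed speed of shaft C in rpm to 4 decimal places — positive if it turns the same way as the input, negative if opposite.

Stage 1 [14T→20T]: ω = 3040.0000×14/20 = 2128.0000 rpm, dir flips to −; running = −2128.0000
Stage 2 [80T→83T]: ω = 2128.0000×80/83 = 2051.0843 rpm, dir flips to +; running = +2051.0843

+2051.0843 rpm (same as input, |ω| = 2051.0843 rpm)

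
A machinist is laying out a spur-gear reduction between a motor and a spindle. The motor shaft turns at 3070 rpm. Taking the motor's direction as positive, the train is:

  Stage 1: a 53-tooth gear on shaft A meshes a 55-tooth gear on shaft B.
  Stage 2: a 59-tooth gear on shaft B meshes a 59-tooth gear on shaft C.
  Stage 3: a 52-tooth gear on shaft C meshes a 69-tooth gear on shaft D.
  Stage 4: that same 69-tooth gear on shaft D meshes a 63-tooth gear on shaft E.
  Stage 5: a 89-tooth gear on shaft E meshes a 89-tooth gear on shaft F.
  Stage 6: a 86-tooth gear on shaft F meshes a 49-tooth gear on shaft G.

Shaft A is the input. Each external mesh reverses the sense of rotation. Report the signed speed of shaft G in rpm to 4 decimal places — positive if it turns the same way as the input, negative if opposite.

Stage 1 [53T→55T]: ω = 3070.0000×53/55 = 2958.3636 rpm, dir flips to −; running = −2958.3636
Stage 2 [59T→59T]: ω = 2958.3636×59/59 = 2958.3636 rpm, dir flips to +; running = +2958.3636
Stage 3 [52T→69T]: ω = 2958.3636×52/69 = 2229.4914 rpm, dir flips to −; running = −2229.4914
Stage 4 [69T→63T]: ω = 2229.4914×69/63 = 2441.8240 rpm, dir flips to +; running = +2441.8240
Stage 5 [89T→89T]: ω = 2441.8240×89/89 = 2441.8240 rpm, dir flips to −; running = −2441.8240
Stage 6 [86T→49T]: ω = 2441.8240×86/49 = 4285.6502 rpm, dir flips to +; running = +4285.6502

+4285.6502 rpm (same as input, |ω| = 4285.6502 rpm)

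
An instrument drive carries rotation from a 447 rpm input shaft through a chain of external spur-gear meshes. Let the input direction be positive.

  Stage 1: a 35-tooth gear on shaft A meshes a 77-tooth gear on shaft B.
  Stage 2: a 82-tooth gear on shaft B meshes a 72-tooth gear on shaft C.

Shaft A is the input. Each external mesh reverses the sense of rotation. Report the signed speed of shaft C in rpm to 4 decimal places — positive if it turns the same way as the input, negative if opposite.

+231.4015 rpm (same as input, |ω| = 231.4015 rpm)

Stage 1 [35T→77T]: ω = 447.0000×35/77 = 203.1818 rpm, dir flips to −; running = −203.1818
Stage 2 [82T→72T]: ω = 203.1818×82/72 = 231.4015 rpm, dir flips to +; running = +231.4015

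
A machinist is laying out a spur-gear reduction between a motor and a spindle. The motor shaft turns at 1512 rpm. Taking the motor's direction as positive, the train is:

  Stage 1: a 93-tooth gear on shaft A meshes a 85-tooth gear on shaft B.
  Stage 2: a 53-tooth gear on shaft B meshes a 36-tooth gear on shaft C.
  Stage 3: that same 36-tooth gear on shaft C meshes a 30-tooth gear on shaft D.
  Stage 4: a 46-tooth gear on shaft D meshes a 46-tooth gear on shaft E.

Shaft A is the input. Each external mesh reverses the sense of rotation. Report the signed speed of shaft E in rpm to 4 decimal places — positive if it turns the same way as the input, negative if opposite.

+2922.6071 rpm (same as input, |ω| = 2922.6071 rpm)

Stage 1 [93T→85T]: ω = 1512.0000×93/85 = 1654.3059 rpm, dir flips to −; running = −1654.3059
Stage 2 [53T→36T]: ω = 1654.3059×53/36 = 2435.5059 rpm, dir flips to +; running = +2435.5059
Stage 3 [36T→30T]: ω = 2435.5059×36/30 = 2922.6071 rpm, dir flips to −; running = −2922.6071
Stage 4 [46T→46T]: ω = 2922.6071×46/46 = 2922.6071 rpm, dir flips to +; running = +2922.6071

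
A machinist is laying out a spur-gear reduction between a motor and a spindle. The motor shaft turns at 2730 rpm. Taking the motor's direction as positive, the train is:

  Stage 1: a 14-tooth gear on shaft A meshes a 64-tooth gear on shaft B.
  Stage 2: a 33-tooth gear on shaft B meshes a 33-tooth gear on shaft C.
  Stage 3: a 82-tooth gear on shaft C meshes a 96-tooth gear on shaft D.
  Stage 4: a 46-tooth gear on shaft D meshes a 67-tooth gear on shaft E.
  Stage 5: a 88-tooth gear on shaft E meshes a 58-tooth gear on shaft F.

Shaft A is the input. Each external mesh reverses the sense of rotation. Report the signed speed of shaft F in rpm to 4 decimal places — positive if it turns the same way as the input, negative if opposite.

-531.3627 rpm (opposite to input, |ω| = 531.3627 rpm)

Stage 1 [14T→64T]: ω = 2730.0000×14/64 = 597.1875 rpm, dir flips to −; running = −597.1875
Stage 2 [33T→33T]: ω = 597.1875×33/33 = 597.1875 rpm, dir flips to +; running = +597.1875
Stage 3 [82T→96T]: ω = 597.1875×82/96 = 510.0977 rpm, dir flips to −; running = −510.0977
Stage 4 [46T→67T]: ω = 510.0977×46/67 = 350.2163 rpm, dir flips to +; running = +350.2163
Stage 5 [88T→58T]: ω = 350.2163×88/58 = 531.3627 rpm, dir flips to −; running = −531.3627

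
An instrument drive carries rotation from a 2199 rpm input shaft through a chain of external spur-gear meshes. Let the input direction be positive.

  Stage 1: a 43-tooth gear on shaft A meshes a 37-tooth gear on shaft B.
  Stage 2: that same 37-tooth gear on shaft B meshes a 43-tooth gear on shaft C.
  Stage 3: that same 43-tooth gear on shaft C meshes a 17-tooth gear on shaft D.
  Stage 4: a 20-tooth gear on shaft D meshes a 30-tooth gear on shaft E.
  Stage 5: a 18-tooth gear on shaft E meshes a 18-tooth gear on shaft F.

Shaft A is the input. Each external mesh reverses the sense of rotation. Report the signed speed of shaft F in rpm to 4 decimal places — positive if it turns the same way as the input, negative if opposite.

-3708.1176 rpm (opposite to input, |ω| = 3708.1176 rpm)

Stage 1 [43T→37T]: ω = 2199.0000×43/37 = 2555.5946 rpm, dir flips to −; running = −2555.5946
Stage 2 [37T→43T]: ω = 2555.5946×37/43 = 2199.0000 rpm, dir flips to +; running = +2199.0000
Stage 3 [43T→17T]: ω = 2199.0000×43/17 = 5562.1765 rpm, dir flips to −; running = −5562.1765
Stage 4 [20T→30T]: ω = 5562.1765×20/30 = 3708.1176 rpm, dir flips to +; running = +3708.1176
Stage 5 [18T→18T]: ω = 3708.1176×18/18 = 3708.1176 rpm, dir flips to −; running = −3708.1176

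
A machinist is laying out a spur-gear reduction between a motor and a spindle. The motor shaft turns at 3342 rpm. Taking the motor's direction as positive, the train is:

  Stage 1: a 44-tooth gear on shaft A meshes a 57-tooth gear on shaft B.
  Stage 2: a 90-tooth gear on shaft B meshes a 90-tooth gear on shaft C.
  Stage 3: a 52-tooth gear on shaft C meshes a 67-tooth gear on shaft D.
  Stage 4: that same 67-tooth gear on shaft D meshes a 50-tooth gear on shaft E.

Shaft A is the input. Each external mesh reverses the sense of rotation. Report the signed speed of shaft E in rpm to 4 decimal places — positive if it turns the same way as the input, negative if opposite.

+2682.9811 rpm (same as input, |ω| = 2682.9811 rpm)

Stage 1 [44T→57T]: ω = 3342.0000×44/57 = 2579.7895 rpm, dir flips to −; running = −2579.7895
Stage 2 [90T→90T]: ω = 2579.7895×90/90 = 2579.7895 rpm, dir flips to +; running = +2579.7895
Stage 3 [52T→67T]: ω = 2579.7895×52/67 = 2002.2247 rpm, dir flips to −; running = −2002.2247
Stage 4 [67T→50T]: ω = 2002.2247×67/50 = 2682.9811 rpm, dir flips to +; running = +2682.9811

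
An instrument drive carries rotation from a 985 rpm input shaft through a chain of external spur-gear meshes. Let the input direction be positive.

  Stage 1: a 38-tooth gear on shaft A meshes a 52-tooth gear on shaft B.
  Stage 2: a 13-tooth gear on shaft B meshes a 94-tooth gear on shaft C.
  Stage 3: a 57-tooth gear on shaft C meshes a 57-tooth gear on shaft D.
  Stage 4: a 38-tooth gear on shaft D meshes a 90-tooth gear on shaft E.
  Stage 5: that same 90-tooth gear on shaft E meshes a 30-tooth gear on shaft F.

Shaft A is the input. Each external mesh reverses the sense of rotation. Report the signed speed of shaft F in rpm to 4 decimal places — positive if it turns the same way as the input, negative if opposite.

-126.0940 rpm (opposite to input, |ω| = 126.0940 rpm)

Stage 1 [38T→52T]: ω = 985.0000×38/52 = 719.8077 rpm, dir flips to −; running = −719.8077
Stage 2 [13T→94T]: ω = 719.8077×13/94 = 99.5479 rpm, dir flips to +; running = +99.5479
Stage 3 [57T→57T]: ω = 99.5479×57/57 = 99.5479 rpm, dir flips to −; running = −99.5479
Stage 4 [38T→90T]: ω = 99.5479×38/90 = 42.0313 rpm, dir flips to +; running = +42.0313
Stage 5 [90T→30T]: ω = 42.0313×90/30 = 126.0940 rpm, dir flips to −; running = −126.0940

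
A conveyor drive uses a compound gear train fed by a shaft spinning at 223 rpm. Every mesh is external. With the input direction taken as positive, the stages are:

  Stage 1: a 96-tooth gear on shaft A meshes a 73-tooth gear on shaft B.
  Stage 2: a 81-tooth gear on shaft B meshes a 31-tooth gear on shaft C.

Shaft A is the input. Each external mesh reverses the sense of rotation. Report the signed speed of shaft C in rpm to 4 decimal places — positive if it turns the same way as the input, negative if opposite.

Stage 1 [96T→73T]: ω = 223.0000×96/73 = 293.2603 rpm, dir flips to −; running = −293.2603
Stage 2 [81T→31T]: ω = 293.2603×81/31 = 766.2607 rpm, dir flips to +; running = +766.2607

+766.2607 rpm (same as input, |ω| = 766.2607 rpm)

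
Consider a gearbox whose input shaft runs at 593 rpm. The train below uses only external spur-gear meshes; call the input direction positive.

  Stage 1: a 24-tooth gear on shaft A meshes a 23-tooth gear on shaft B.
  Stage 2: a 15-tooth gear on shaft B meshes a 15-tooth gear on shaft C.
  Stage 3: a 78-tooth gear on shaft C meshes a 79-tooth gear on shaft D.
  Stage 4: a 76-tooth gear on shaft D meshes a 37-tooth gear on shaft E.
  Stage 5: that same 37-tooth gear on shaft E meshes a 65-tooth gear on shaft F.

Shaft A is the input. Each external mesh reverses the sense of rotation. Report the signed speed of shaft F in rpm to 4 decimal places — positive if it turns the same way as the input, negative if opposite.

Stage 1 [24T→23T]: ω = 593.0000×24/23 = 618.7826 rpm, dir flips to −; running = −618.7826
Stage 2 [15T→15T]: ω = 618.7826×15/15 = 618.7826 rpm, dir flips to +; running = +618.7826
Stage 3 [78T→79T]: ω = 618.7826×78/79 = 610.9499 rpm, dir flips to −; running = −610.9499
Stage 4 [76T→37T]: ω = 610.9499×76/37 = 1254.9242 rpm, dir flips to +; running = +1254.9242
Stage 5 [37T→65T]: ω = 1254.9242×37/65 = 714.3414 rpm, dir flips to −; running = −714.3414

-714.3414 rpm (opposite to input, |ω| = 714.3414 rpm)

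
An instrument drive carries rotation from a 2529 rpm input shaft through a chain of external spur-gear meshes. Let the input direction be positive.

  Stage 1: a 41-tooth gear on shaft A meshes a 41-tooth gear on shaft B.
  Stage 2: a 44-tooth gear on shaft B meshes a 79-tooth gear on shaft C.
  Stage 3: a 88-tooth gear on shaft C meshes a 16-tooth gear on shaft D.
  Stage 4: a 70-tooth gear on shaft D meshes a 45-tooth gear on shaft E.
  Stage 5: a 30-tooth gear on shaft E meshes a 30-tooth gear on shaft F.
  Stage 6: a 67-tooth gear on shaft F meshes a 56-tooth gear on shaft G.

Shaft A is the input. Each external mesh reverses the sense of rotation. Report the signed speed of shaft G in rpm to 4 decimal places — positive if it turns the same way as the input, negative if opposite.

+14418.1456 rpm (same as input, |ω| = 14418.1456 rpm)

Stage 1 [41T→41T]: ω = 2529.0000×41/41 = 2529.0000 rpm, dir flips to −; running = −2529.0000
Stage 2 [44T→79T]: ω = 2529.0000×44/79 = 1408.5570 rpm, dir flips to +; running = +1408.5570
Stage 3 [88T→16T]: ω = 1408.5570×88/16 = 7747.0633 rpm, dir flips to −; running = −7747.0633
Stage 4 [70T→45T]: ω = 7747.0633×70/45 = 12050.9873 rpm, dir flips to +; running = +12050.9873
Stage 5 [30T→30T]: ω = 12050.9873×30/30 = 12050.9873 rpm, dir flips to −; running = −12050.9873
Stage 6 [67T→56T]: ω = 12050.9873×67/56 = 14418.1456 rpm, dir flips to +; running = +14418.1456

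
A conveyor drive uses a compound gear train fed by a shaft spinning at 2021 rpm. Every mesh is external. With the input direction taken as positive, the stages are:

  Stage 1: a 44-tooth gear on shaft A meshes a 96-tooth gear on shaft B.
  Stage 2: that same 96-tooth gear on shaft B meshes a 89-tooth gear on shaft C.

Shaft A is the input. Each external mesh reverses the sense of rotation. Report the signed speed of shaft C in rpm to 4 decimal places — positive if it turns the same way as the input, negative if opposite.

+999.1461 rpm (same as input, |ω| = 999.1461 rpm)

Stage 1 [44T→96T]: ω = 2021.0000×44/96 = 926.2917 rpm, dir flips to −; running = −926.2917
Stage 2 [96T→89T]: ω = 926.2917×96/89 = 999.1461 rpm, dir flips to +; running = +999.1461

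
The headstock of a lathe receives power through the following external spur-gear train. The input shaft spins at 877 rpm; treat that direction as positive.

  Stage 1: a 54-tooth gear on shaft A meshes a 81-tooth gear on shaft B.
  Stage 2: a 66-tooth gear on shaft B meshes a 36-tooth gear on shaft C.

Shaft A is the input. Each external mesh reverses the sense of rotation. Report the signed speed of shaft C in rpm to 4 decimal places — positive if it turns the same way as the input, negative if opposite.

Stage 1 [54T→81T]: ω = 877.0000×54/81 = 584.6667 rpm, dir flips to −; running = −584.6667
Stage 2 [66T→36T]: ω = 584.6667×66/36 = 1071.8889 rpm, dir flips to +; running = +1071.8889

+1071.8889 rpm (same as input, |ω| = 1071.8889 rpm)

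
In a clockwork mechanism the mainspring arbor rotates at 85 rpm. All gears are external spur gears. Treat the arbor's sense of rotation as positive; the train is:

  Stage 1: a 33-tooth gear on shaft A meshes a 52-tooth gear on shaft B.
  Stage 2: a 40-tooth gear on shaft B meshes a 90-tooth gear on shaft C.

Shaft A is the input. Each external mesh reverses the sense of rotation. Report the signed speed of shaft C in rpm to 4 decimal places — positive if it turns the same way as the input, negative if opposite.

+23.9744 rpm (same as input, |ω| = 23.9744 rpm)

Stage 1 [33T→52T]: ω = 85.0000×33/52 = 53.9423 rpm, dir flips to −; running = −53.9423
Stage 2 [40T→90T]: ω = 53.9423×40/90 = 23.9744 rpm, dir flips to +; running = +23.9744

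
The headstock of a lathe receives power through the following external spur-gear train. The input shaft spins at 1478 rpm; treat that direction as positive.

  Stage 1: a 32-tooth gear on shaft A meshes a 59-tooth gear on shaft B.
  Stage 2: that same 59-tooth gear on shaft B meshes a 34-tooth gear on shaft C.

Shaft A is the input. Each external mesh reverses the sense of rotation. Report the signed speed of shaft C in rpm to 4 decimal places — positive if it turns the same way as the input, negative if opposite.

Stage 1 [32T→59T]: ω = 1478.0000×32/59 = 801.6271 rpm, dir flips to −; running = −801.6271
Stage 2 [59T→34T]: ω = 801.6271×59/34 = 1391.0588 rpm, dir flips to +; running = +1391.0588

+1391.0588 rpm (same as input, |ω| = 1391.0588 rpm)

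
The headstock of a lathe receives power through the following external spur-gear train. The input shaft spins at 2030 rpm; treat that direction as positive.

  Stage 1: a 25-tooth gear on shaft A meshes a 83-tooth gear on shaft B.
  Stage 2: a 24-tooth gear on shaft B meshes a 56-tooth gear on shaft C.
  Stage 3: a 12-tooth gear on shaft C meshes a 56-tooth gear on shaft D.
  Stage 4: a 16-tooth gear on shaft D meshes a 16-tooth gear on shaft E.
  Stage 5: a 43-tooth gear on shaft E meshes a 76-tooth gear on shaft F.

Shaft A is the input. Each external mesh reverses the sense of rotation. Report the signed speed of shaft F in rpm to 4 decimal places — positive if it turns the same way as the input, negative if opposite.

Stage 1 [25T→83T]: ω = 2030.0000×25/83 = 611.4458 rpm, dir flips to −; running = −611.4458
Stage 2 [24T→56T]: ω = 611.4458×24/56 = 262.0482 rpm, dir flips to +; running = +262.0482
Stage 3 [12T→56T]: ω = 262.0482×12/56 = 56.1532 rpm, dir flips to −; running = −56.1532
Stage 4 [16T→16T]: ω = 56.1532×16/16 = 56.1532 rpm, dir flips to +; running = +56.1532
Stage 5 [43T→76T]: ω = 56.1532×43/76 = 31.7709 rpm, dir flips to −; running = −31.7709

-31.7709 rpm (opposite to input, |ω| = 31.7709 rpm)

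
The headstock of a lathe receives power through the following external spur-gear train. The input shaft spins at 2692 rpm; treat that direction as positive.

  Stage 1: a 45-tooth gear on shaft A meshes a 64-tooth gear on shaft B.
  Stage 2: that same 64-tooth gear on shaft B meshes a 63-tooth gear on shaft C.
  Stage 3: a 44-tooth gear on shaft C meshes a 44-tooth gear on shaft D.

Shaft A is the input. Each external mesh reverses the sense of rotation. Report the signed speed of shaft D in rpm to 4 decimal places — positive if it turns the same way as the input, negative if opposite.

-1922.8571 rpm (opposite to input, |ω| = 1922.8571 rpm)

Stage 1 [45T→64T]: ω = 2692.0000×45/64 = 1892.8125 rpm, dir flips to −; running = −1892.8125
Stage 2 [64T→63T]: ω = 1892.8125×64/63 = 1922.8571 rpm, dir flips to +; running = +1922.8571
Stage 3 [44T→44T]: ω = 1922.8571×44/44 = 1922.8571 rpm, dir flips to −; running = −1922.8571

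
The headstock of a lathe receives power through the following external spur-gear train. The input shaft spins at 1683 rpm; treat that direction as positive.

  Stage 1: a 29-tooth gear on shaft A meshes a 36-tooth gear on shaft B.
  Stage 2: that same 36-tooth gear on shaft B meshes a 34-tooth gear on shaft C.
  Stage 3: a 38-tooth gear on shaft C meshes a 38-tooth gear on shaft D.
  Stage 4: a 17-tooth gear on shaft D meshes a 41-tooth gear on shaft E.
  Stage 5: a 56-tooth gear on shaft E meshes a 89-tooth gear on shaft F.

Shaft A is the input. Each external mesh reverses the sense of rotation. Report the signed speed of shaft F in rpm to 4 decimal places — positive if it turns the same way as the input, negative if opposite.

Stage 1 [29T→36T]: ω = 1683.0000×29/36 = 1355.7500 rpm, dir flips to −; running = −1355.7500
Stage 2 [36T→34T]: ω = 1355.7500×36/34 = 1435.5000 rpm, dir flips to +; running = +1435.5000
Stage 3 [38T→38T]: ω = 1435.5000×38/38 = 1435.5000 rpm, dir flips to −; running = −1435.5000
Stage 4 [17T→41T]: ω = 1435.5000×17/41 = 595.2073 rpm, dir flips to +; running = +595.2073
Stage 5 [56T→89T]: ω = 595.2073×56/89 = 374.5125 rpm, dir flips to −; running = −374.5125

-374.5125 rpm (opposite to input, |ω| = 374.5125 rpm)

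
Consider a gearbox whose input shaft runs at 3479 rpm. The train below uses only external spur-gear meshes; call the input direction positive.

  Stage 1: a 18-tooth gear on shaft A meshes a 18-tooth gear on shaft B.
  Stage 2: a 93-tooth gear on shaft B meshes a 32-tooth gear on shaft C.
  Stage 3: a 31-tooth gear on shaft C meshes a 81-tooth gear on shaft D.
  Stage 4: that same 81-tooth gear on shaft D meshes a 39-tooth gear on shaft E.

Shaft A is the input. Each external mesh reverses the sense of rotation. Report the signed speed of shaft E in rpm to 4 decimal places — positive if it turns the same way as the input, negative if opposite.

Stage 1 [18T→18T]: ω = 3479.0000×18/18 = 3479.0000 rpm, dir flips to −; running = −3479.0000
Stage 2 [93T→32T]: ω = 3479.0000×93/32 = 10110.8438 rpm, dir flips to +; running = +10110.8438
Stage 3 [31T→81T]: ω = 10110.8438×31/81 = 3869.5822 rpm, dir flips to −; running = −3869.5822
Stage 4 [81T→39T]: ω = 3869.5822×81/39 = 8036.8245 rpm, dir flips to +; running = +8036.8245

+8036.8245 rpm (same as input, |ω| = 8036.8245 rpm)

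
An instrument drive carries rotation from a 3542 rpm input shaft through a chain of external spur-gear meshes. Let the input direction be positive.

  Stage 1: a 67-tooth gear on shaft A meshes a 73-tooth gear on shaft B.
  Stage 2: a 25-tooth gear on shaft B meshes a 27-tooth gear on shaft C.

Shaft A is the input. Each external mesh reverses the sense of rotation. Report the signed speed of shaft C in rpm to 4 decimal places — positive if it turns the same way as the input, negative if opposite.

Stage 1 [67T→73T]: ω = 3542.0000×67/73 = 3250.8767 rpm, dir flips to −; running = −3250.8767
Stage 2 [25T→27T]: ω = 3250.8767×25/27 = 3010.0710 rpm, dir flips to +; running = +3010.0710

+3010.0710 rpm (same as input, |ω| = 3010.0710 rpm)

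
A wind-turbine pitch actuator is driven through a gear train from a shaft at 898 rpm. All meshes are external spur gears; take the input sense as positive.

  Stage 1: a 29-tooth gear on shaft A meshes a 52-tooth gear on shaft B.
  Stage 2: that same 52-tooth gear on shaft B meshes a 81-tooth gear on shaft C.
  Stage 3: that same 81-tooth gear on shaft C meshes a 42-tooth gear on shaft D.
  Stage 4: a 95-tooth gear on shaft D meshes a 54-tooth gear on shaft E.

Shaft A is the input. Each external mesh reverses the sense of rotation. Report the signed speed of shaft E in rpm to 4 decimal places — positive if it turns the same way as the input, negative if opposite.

Stage 1 [29T→52T]: ω = 898.0000×29/52 = 500.8077 rpm, dir flips to −; running = −500.8077
Stage 2 [52T→81T]: ω = 500.8077×52/81 = 321.5062 rpm, dir flips to +; running = +321.5062
Stage 3 [81T→42T]: ω = 321.5062×81/42 = 620.0476 rpm, dir flips to −; running = −620.0476
Stage 4 [95T→54T]: ω = 620.0476×95/54 = 1090.8245 rpm, dir flips to +; running = +1090.8245

+1090.8245 rpm (same as input, |ω| = 1090.8245 rpm)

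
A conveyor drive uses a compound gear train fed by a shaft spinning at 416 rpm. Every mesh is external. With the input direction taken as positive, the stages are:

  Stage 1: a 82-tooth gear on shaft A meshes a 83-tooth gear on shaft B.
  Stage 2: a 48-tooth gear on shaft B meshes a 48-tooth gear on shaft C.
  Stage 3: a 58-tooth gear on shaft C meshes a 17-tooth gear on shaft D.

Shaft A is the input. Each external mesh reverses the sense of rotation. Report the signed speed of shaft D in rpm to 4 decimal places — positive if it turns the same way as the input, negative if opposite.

-1402.1942 rpm (opposite to input, |ω| = 1402.1942 rpm)

Stage 1 [82T→83T]: ω = 416.0000×82/83 = 410.9880 rpm, dir flips to −; running = −410.9880
Stage 2 [48T→48T]: ω = 410.9880×48/48 = 410.9880 rpm, dir flips to +; running = +410.9880
Stage 3 [58T→17T]: ω = 410.9880×58/17 = 1402.1942 rpm, dir flips to −; running = −1402.1942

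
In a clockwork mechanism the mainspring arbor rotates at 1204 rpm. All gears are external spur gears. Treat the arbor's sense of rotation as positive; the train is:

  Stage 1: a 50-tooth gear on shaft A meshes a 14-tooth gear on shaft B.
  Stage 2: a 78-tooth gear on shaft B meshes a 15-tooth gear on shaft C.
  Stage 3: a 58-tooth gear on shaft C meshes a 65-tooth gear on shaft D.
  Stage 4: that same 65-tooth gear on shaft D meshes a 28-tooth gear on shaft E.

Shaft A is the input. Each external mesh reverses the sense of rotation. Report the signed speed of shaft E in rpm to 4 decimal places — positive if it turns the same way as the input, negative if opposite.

Stage 1 [50T→14T]: ω = 1204.0000×50/14 = 4300.0000 rpm, dir flips to −; running = −4300.0000
Stage 2 [78T→15T]: ω = 4300.0000×78/15 = 22360.0000 rpm, dir flips to +; running = +22360.0000
Stage 3 [58T→65T]: ω = 22360.0000×58/65 = 19952.0000 rpm, dir flips to −; running = −19952.0000
Stage 4 [65T→28T]: ω = 19952.0000×65/28 = 46317.1429 rpm, dir flips to +; running = +46317.1429

+46317.1429 rpm (same as input, |ω| = 46317.1429 rpm)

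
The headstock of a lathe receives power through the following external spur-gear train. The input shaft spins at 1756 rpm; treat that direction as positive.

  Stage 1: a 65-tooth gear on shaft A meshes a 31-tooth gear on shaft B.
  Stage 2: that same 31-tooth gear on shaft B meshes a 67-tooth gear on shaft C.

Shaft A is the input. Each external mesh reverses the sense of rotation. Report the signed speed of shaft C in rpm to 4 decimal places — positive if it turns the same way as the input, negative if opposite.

+1703.5821 rpm (same as input, |ω| = 1703.5821 rpm)

Stage 1 [65T→31T]: ω = 1756.0000×65/31 = 3681.9355 rpm, dir flips to −; running = −3681.9355
Stage 2 [31T→67T]: ω = 3681.9355×31/67 = 1703.5821 rpm, dir flips to +; running = +1703.5821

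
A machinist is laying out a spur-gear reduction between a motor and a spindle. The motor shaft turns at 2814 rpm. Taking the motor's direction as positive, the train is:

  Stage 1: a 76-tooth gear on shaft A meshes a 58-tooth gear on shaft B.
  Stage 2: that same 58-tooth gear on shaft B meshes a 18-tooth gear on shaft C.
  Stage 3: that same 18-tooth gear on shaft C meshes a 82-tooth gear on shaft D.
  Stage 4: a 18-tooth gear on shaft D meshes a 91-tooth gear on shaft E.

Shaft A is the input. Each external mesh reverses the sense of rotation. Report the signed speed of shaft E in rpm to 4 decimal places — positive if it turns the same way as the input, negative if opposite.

+515.8874 rpm (same as input, |ω| = 515.8874 rpm)

Stage 1 [76T→58T]: ω = 2814.0000×76/58 = 3687.3103 rpm, dir flips to −; running = −3687.3103
Stage 2 [58T→18T]: ω = 3687.3103×58/18 = 11881.3333 rpm, dir flips to +; running = +11881.3333
Stage 3 [18T→82T]: ω = 11881.3333×18/82 = 2608.0976 rpm, dir flips to −; running = −2608.0976
Stage 4 [18T→91T]: ω = 2608.0976×18/91 = 515.8874 rpm, dir flips to +; running = +515.8874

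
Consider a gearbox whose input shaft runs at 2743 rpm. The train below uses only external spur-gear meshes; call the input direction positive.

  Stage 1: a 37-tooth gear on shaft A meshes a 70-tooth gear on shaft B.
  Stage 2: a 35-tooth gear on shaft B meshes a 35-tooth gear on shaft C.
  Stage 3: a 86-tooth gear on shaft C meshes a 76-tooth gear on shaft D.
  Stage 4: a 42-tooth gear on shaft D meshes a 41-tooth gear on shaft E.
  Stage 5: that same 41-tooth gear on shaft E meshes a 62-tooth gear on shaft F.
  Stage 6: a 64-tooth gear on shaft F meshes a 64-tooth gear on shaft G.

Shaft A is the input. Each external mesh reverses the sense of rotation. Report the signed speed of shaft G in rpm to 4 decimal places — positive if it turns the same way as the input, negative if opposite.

Stage 1 [37T→70T]: ω = 2743.0000×37/70 = 1449.8714 rpm, dir flips to −; running = −1449.8714
Stage 2 [35T→35T]: ω = 1449.8714×35/35 = 1449.8714 rpm, dir flips to +; running = +1449.8714
Stage 3 [86T→76T]: ω = 1449.8714×86/76 = 1640.6440 rpm, dir flips to −; running = −1640.6440
Stage 4 [42T→41T]: ω = 1640.6440×42/41 = 1680.6597 rpm, dir flips to +; running = +1680.6597
Stage 5 [41T→62T]: ω = 1680.6597×41/62 = 1111.4040 rpm, dir flips to −; running = −1111.4040
Stage 6 [64T→64T]: ω = 1111.4040×64/64 = 1111.4040 rpm, dir flips to +; running = +1111.4040

+1111.4040 rpm (same as input, |ω| = 1111.4040 rpm)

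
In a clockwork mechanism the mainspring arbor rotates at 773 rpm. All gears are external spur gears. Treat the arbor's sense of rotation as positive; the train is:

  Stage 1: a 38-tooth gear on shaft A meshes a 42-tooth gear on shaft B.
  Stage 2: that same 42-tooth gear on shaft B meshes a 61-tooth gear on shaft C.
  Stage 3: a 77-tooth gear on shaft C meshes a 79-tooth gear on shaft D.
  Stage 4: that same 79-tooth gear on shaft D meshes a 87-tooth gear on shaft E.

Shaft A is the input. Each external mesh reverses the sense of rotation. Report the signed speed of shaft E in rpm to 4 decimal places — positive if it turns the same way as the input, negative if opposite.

Stage 1 [38T→42T]: ω = 773.0000×38/42 = 699.3810 rpm, dir flips to −; running = −699.3810
Stage 2 [42T→61T]: ω = 699.3810×42/61 = 481.5410 rpm, dir flips to +; running = +481.5410
Stage 3 [77T→79T]: ω = 481.5410×77/79 = 469.3501 rpm, dir flips to −; running = −469.3501
Stage 4 [79T→87T]: ω = 469.3501×79/87 = 426.1914 rpm, dir flips to +; running = +426.1914

+426.1914 rpm (same as input, |ω| = 426.1914 rpm)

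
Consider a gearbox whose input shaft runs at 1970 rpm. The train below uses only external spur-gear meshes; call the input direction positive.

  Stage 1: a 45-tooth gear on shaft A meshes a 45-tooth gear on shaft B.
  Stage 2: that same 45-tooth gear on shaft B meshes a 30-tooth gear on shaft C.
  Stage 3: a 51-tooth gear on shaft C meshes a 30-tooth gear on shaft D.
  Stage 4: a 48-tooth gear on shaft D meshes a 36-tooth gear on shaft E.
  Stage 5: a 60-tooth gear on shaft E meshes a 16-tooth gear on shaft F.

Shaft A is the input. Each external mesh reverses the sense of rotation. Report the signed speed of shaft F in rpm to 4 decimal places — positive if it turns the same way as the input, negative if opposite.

-25117.5000 rpm (opposite to input, |ω| = 25117.5000 rpm)

Stage 1 [45T→45T]: ω = 1970.0000×45/45 = 1970.0000 rpm, dir flips to −; running = −1970.0000
Stage 2 [45T→30T]: ω = 1970.0000×45/30 = 2955.0000 rpm, dir flips to +; running = +2955.0000
Stage 3 [51T→30T]: ω = 2955.0000×51/30 = 5023.5000 rpm, dir flips to −; running = −5023.5000
Stage 4 [48T→36T]: ω = 5023.5000×48/36 = 6698.0000 rpm, dir flips to +; running = +6698.0000
Stage 5 [60T→16T]: ω = 6698.0000×60/16 = 25117.5000 rpm, dir flips to −; running = −25117.5000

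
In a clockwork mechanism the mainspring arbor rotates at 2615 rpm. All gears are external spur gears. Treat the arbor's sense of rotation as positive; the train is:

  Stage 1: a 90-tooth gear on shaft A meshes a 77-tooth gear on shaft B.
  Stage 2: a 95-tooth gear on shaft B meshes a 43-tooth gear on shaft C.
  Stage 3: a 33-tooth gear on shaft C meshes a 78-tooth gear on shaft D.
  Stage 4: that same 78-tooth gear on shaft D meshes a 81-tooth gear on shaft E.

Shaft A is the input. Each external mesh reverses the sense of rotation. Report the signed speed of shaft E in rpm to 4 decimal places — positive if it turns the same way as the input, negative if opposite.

Stage 1 [90T→77T]: ω = 2615.0000×90/77 = 3056.4935 rpm, dir flips to −; running = −3056.4935
Stage 2 [95T→43T]: ω = 3056.4935×95/43 = 6752.7182 rpm, dir flips to +; running = +6752.7182
Stage 3 [33T→78T]: ω = 6752.7182×33/78 = 2856.9192 rpm, dir flips to −; running = −2856.9192
Stage 4 [78T→81T]: ω = 2856.9192×78/81 = 2751.1074 rpm, dir flips to +; running = +2751.1074

+2751.1074 rpm (same as input, |ω| = 2751.1074 rpm)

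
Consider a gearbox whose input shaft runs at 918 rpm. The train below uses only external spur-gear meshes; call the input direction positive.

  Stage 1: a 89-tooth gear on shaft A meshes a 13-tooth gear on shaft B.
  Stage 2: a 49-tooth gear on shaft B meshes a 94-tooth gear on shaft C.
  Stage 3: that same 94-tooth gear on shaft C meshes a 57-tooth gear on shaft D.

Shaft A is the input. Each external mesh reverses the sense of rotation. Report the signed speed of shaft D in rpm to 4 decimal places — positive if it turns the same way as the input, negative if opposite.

Stage 1 [89T→13T]: ω = 918.0000×89/13 = 6284.7692 rpm, dir flips to −; running = −6284.7692
Stage 2 [49T→94T]: ω = 6284.7692×49/94 = 3276.1031 rpm, dir flips to +; running = +3276.1031
Stage 3 [94T→57T]: ω = 3276.1031×94/57 = 5402.6964 rpm, dir flips to −; running = −5402.6964

-5402.6964 rpm (opposite to input, |ω| = 5402.6964 rpm)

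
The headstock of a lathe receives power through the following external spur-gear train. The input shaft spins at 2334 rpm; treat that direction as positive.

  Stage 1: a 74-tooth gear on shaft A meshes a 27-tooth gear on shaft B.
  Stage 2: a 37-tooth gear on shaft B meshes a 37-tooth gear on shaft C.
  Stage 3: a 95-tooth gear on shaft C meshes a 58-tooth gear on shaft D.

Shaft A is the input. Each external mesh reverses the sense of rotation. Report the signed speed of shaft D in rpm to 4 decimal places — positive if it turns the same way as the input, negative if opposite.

-10477.6628 rpm (opposite to input, |ω| = 10477.6628 rpm)

Stage 1 [74T→27T]: ω = 2334.0000×74/27 = 6396.8889 rpm, dir flips to −; running = −6396.8889
Stage 2 [37T→37T]: ω = 6396.8889×37/37 = 6396.8889 rpm, dir flips to +; running = +6396.8889
Stage 3 [95T→58T]: ω = 6396.8889×95/58 = 10477.6628 rpm, dir flips to −; running = −10477.6628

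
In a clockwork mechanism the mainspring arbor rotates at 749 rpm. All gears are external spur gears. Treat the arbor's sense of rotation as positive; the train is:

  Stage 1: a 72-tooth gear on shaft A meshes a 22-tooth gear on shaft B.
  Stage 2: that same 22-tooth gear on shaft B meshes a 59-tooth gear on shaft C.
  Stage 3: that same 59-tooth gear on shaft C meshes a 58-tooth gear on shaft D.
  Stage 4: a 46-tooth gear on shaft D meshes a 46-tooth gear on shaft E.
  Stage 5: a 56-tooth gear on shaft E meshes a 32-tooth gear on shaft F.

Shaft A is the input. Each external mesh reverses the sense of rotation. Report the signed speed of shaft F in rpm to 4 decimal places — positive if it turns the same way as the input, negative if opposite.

Stage 1 [72T→22T]: ω = 749.0000×72/22 = 2451.2727 rpm, dir flips to −; running = −2451.2727
Stage 2 [22T→59T]: ω = 2451.2727×22/59 = 914.0339 rpm, dir flips to +; running = +914.0339
Stage 3 [59T→58T]: ω = 914.0339×59/58 = 929.7931 rpm, dir flips to −; running = −929.7931
Stage 4 [46T→46T]: ω = 929.7931×46/46 = 929.7931 rpm, dir flips to +; running = +929.7931
Stage 5 [56T→32T]: ω = 929.7931×56/32 = 1627.1379 rpm, dir flips to −; running = −1627.1379

-1627.1379 rpm (opposite to input, |ω| = 1627.1379 rpm)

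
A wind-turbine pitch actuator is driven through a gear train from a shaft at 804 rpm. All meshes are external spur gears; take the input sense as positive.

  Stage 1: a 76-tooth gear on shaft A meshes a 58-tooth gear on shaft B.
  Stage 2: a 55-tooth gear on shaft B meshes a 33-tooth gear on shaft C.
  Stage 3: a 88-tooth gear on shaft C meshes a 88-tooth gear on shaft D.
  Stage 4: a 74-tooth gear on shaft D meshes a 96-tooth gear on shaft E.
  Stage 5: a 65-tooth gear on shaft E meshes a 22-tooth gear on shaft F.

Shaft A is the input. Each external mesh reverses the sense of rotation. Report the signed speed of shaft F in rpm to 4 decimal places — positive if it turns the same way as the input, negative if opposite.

-3998.9094 rpm (opposite to input, |ω| = 3998.9094 rpm)

Stage 1 [76T→58T]: ω = 804.0000×76/58 = 1053.5172 rpm, dir flips to −; running = −1053.5172
Stage 2 [55T→33T]: ω = 1053.5172×55/33 = 1755.8621 rpm, dir flips to +; running = +1755.8621
Stage 3 [88T→88T]: ω = 1755.8621×88/88 = 1755.8621 rpm, dir flips to −; running = −1755.8621
Stage 4 [74T→96T]: ω = 1755.8621×74/96 = 1353.4770 rpm, dir flips to +; running = +1353.4770
Stage 5 [65T→22T]: ω = 1353.4770×65/22 = 3998.9094 rpm, dir flips to −; running = −3998.9094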